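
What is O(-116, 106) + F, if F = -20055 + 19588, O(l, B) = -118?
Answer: -585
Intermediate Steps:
F = -467
O(-116, 106) + F = -118 - 467 = -585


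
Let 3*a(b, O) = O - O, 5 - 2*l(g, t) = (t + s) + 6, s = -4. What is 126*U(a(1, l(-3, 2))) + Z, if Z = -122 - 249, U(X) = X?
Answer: -371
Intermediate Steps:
l(g, t) = 3/2 - t/2 (l(g, t) = 5/2 - ((t - 4) + 6)/2 = 5/2 - ((-4 + t) + 6)/2 = 5/2 - (2 + t)/2 = 5/2 + (-1 - t/2) = 3/2 - t/2)
a(b, O) = 0 (a(b, O) = (O - O)/3 = (1/3)*0 = 0)
Z = -371
126*U(a(1, l(-3, 2))) + Z = 126*0 - 371 = 0 - 371 = -371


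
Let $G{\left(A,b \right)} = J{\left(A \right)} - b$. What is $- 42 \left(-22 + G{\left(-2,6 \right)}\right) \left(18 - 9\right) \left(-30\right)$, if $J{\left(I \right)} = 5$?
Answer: $-260820$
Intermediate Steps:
$G{\left(A,b \right)} = 5 - b$
$- 42 \left(-22 + G{\left(-2,6 \right)}\right) \left(18 - 9\right) \left(-30\right) = - 42 \left(-22 + \left(5 - 6\right)\right) \left(18 - 9\right) \left(-30\right) = - 42 \left(-22 + \left(5 - 6\right)\right) 9 \left(-30\right) = - 42 \left(-22 - 1\right) 9 \left(-30\right) = - 42 \left(\left(-23\right) 9\right) \left(-30\right) = \left(-42\right) \left(-207\right) \left(-30\right) = 8694 \left(-30\right) = -260820$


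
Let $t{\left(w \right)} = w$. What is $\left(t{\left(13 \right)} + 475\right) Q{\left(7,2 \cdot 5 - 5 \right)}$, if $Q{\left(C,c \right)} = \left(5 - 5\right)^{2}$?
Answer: $0$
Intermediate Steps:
$Q{\left(C,c \right)} = 0$ ($Q{\left(C,c \right)} = 0^{2} = 0$)
$\left(t{\left(13 \right)} + 475\right) Q{\left(7,2 \cdot 5 - 5 \right)} = \left(13 + 475\right) 0 = 488 \cdot 0 = 0$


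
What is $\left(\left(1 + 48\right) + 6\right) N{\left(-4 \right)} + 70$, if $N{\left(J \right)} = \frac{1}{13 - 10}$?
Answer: $\frac{265}{3} \approx 88.333$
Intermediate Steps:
$N{\left(J \right)} = \frac{1}{3}$
$\left(\left(1 + 48\right) + 6\right) N{\left(-4 \right)} + 70 = \left(\left(1 + 48\right) + 6\right) \frac{1}{3} + 70 = \left(49 + 6\right) \frac{1}{3} + 70 = 55 \cdot \frac{1}{3} + 70 = \frac{55}{3} + 70 = \frac{265}{3}$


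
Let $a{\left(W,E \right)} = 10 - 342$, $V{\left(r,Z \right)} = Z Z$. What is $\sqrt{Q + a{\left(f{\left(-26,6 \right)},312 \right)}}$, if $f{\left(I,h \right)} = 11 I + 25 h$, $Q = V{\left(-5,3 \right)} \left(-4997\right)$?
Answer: $i \sqrt{45305} \approx 212.85 i$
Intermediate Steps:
$V{\left(r,Z \right)} = Z^{2}$
$Q = -44973$ ($Q = 3^{2} \left(-4997\right) = 9 \left(-4997\right) = -44973$)
$a{\left(W,E \right)} = -332$ ($a{\left(W,E \right)} = 10 - 342 = -332$)
$\sqrt{Q + a{\left(f{\left(-26,6 \right)},312 \right)}} = \sqrt{-44973 - 332} = \sqrt{-45305} = i \sqrt{45305}$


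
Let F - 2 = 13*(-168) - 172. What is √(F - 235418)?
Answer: 2*I*√59443 ≈ 487.62*I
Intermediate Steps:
F = -2354 (F = 2 + (13*(-168) - 172) = 2 + (-2184 - 172) = 2 - 2356 = -2354)
√(F - 235418) = √(-2354 - 235418) = √(-237772) = 2*I*√59443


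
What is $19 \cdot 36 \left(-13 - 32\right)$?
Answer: $-30780$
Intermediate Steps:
$19 \cdot 36 \left(-13 - 32\right) = 684 \left(-45\right) = -30780$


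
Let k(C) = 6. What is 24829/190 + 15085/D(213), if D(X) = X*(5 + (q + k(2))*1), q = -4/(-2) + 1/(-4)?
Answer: 281182027/2063970 ≈ 136.23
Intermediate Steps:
q = 7/4 (q = -4*(-½) + 1*(-¼) = 2 - ¼ = 7/4 ≈ 1.7500)
D(X) = 51*X/4 (D(X) = X*(5 + (7/4 + 6)*1) = X*(5 + (31/4)*1) = X*(5 + 31/4) = X*(51/4) = 51*X/4)
24829/190 + 15085/D(213) = 24829/190 + 15085/(((51/4)*213)) = 24829*(1/190) + 15085/(10863/4) = 24829/190 + 15085*(4/10863) = 24829/190 + 60340/10863 = 281182027/2063970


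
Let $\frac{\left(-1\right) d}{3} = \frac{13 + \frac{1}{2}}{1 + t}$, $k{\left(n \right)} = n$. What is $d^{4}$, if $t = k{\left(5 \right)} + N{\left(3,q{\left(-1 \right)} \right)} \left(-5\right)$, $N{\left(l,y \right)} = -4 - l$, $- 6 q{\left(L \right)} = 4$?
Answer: $\frac{43046721}{45212176} \approx 0.9521$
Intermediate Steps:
$q{\left(L \right)} = - \frac{2}{3}$ ($q{\left(L \right)} = \left(- \frac{1}{6}\right) 4 = - \frac{2}{3}$)
$t = 40$ ($t = 5 + \left(-4 - 3\right) \left(-5\right) = 5 - -35 = 5 + 35 = 40$)
$d = - \frac{81}{82}$ ($d = - 3 \frac{13 + \frac{1}{2}}{1 + 40} = - 3 \frac{13 + \frac{1}{2}}{41} = - 3 \cdot \frac{27}{2} \cdot \frac{1}{41} = \left(-3\right) \frac{27}{82} = - \frac{81}{82} \approx -0.9878$)
$d^{4} = \left(- \frac{81}{82}\right)^{4} = \frac{43046721}{45212176}$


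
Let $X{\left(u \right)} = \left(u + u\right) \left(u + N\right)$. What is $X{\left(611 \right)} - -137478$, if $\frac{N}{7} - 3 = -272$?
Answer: $-1416906$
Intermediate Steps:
$N = -1883$ ($N = 21 + 7 \left(-272\right) = 21 - 1904 = -1883$)
$X{\left(u \right)} = 2 u \left(-1883 + u\right)$ ($X{\left(u \right)} = \left(u + u\right) \left(u - 1883\right) = 2 u \left(-1883 + u\right)$)
$X{\left(611 \right)} - -137478 = 2 \cdot 611 \left(-1883 + 611\right) - -137478 = 2 \cdot 611 \left(-1272\right) + 137478 = -1554384 + 137478 = -1416906$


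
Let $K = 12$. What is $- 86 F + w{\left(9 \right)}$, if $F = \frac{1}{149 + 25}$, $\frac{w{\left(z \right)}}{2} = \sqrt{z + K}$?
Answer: $- \frac{43}{87} + 2 \sqrt{21} \approx 8.6709$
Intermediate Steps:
$w{\left(z \right)} = 2 \sqrt{12 + z}$ ($w{\left(z \right)} = 2 \sqrt{z + 12} = 2 \sqrt{12 + z}$)
$F = \frac{1}{174} \approx 0.0057471$
$- 86 F + w{\left(9 \right)} = \left(-86\right) \frac{1}{174} + 2 \sqrt{12 + 9} = - \frac{43}{87} + 2 \sqrt{21}$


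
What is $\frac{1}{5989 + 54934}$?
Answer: $\frac{1}{60923} \approx 1.6414 \cdot 10^{-5}$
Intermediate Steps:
$\frac{1}{5989 + 54934} = \frac{1}{60923}$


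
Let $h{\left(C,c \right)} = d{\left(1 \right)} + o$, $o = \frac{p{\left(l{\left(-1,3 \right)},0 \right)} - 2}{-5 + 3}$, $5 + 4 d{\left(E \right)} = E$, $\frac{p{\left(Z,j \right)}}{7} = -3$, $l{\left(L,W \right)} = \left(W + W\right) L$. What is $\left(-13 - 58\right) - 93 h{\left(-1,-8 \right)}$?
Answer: $- \frac{2095}{2} \approx -1047.5$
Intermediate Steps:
$l{\left(L,W \right)} = 2 L W$ ($l{\left(L,W \right)} = 2 W L = 2 L W$)
$p{\left(Z,j \right)} = -21$ ($p{\left(Z,j \right)} = 7 \left(-3\right) = -21$)
$d{\left(E \right)} = - \frac{5}{4} + \frac{E}{4}$
$o = \frac{23}{2}$ ($o = \frac{-21 - 2}{-5 + 3} = - \frac{23}{-2} = \left(-23\right) \left(- \frac{1}{2}\right) = \frac{23}{2} \approx 11.5$)
$h{\left(C,c \right)} = \frac{21}{2}$ ($h{\left(C,c \right)} = \left(- \frac{5}{4} + \frac{1}{4} \cdot 1\right) + \frac{23}{2} = \left(- \frac{5}{4} + \frac{1}{4}\right) + \frac{23}{2} = -1 + \frac{23}{2} = \frac{21}{2}$)
$\left(-13 - 58\right) - 93 h{\left(-1,-8 \right)} = \left(-13 - 58\right) - \frac{1953}{2} = -71 - \frac{1953}{2} = - \frac{2095}{2}$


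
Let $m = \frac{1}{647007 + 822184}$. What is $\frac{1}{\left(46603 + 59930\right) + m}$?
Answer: $\frac{1469191}{156517324804} \approx 9.3868 \cdot 10^{-6}$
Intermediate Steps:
$m = \frac{1}{1469191} \approx 6.8065 \cdot 10^{-7}$
$\frac{1}{\left(46603 + 59930\right) + m} = \frac{1}{\left(46603 + 59930\right) + \frac{1}{1469191}} = \frac{1}{106533 + \frac{1}{1469191}} = \frac{1}{\frac{156517324804}{1469191}} = \frac{1469191}{156517324804}$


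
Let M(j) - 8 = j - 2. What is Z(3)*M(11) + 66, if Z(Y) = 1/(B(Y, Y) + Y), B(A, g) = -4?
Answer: 49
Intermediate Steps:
M(j) = 6 + j (M(j) = 8 + (j - 2) = 8 + (-2 + j) = 6 + j)
Z(Y) = 1/(-4 + Y)
Z(3)*M(11) + 66 = (6 + 11)/(-4 + 3) + 66 = 17/(-1) + 66 = -1*17 + 66 = -17 + 66 = 49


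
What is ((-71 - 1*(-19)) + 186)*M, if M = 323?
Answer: 43282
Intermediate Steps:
((-71 - 1*(-19)) + 186)*M = ((-71 - 1*(-19)) + 186)*323 = ((-71 + 19) + 186)*323 = (-52 + 186)*323 = 134*323 = 43282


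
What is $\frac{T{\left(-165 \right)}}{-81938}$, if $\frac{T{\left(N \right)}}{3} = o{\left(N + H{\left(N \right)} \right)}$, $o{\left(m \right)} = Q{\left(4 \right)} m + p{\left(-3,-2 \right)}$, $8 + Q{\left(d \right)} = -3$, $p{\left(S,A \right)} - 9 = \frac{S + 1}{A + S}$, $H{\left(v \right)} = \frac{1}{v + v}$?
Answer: $- \frac{54733}{819380} \approx -0.066798$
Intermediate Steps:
$H{\left(v \right)} = \frac{1}{2 v}$
$p{\left(S,A \right)} = 9 + \frac{1 + S}{A + S}$ ($p{\left(S,A \right)} = 9 + \frac{S + 1}{A + S} = 9 + \frac{1 + S}{A + S}$)
$Q{\left(d \right)} = -11$ ($Q{\left(d \right)} = -8 - 3 = -11$)
$o{\left(m \right)} = \frac{47}{5} - 11 m$ ($o{\left(m \right)} = - 11 m + \frac{1 + 9 \left(-2\right) + 10 \left(-3\right)}{-2 - 3} = - 11 m + \frac{1 - 18 - 30}{-5} = - 11 m - - \frac{47}{5} = - 11 m + \frac{47}{5} = \frac{47}{5} - 11 m$)
$T{\left(N \right)} = \frac{141}{5} - 33 N - \frac{33}{2 N}$ ($T{\left(N \right)} = 3 \left(\frac{47}{5} - 11 \left(N + \frac{1}{2 N}\right)\right) = 3 \left(\frac{47}{5} - \left(11 N + \frac{11}{2 N}\right)\right) = 3 \left(\frac{47}{5} - 11 N - \frac{11}{2 N}\right) = \frac{141}{5} - 33 N - \frac{33}{2 N}$)
$\frac{T{\left(-165 \right)}}{-81938} = \frac{\frac{141}{5} - -5445 - \frac{33}{2 \left(-165\right)}}{-81938} = \left(\frac{141}{5} + 5445 - - \frac{1}{10}\right) \left(- \frac{1}{81938}\right) = \left(\frac{141}{5} + 5445 + \frac{1}{10}\right) \left(- \frac{1}{81938}\right) = \frac{54733}{10} \left(- \frac{1}{81938}\right) = - \frac{54733}{819380}$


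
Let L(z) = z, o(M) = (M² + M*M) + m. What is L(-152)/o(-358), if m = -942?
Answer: -76/127693 ≈ -0.00059518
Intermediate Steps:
o(M) = -942 + 2*M² (o(M) = (M² + M*M) - 942 = (M² + M²) - 942 = 2*M² - 942 = -942 + 2*M²)
L(-152)/o(-358) = -152/(-942 + 2*(-358)²) = -152/(-942 + 2*128164) = -152/(-942 + 256328) = -152/255386 = -152*1/255386 = -76/127693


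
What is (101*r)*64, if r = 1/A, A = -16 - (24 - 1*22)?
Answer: -3232/9 ≈ -359.11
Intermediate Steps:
A = -18 (A = -16 - (24 - 22) = -16 - 1*2 = -16 - 2 = -18)
r = -1/18 (r = 1/(-18) = -1/18 ≈ -0.055556)
(101*r)*64 = (101*(-1/18))*64 = -101/18*64 = -3232/9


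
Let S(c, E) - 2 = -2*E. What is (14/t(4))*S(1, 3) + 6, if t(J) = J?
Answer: -8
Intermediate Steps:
S(c, E) = 2 - 2*E
(14/t(4))*S(1, 3) + 6 = (14/4)*(2 - 2*3) + 6 = (14*(¼))*(2 - 6) + 6 = (7/2)*(-4) + 6 = -14 + 6 = -8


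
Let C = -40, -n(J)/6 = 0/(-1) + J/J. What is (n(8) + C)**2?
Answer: 2116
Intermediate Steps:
n(J) = -6 (n(J) = -6*(0/(-1) + J/J) = -6*(0*(-1) + 1) = -6*(0 + 1) = -6*1 = -6)
(n(8) + C)**2 = (-6 - 40)**2 = (-46)**2 = 2116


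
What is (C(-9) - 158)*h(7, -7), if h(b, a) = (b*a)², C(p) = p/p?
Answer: -376957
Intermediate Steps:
C(p) = 1
h(b, a) = a²*b² (h(b, a) = (a*b)² = a²*b²)
(C(-9) - 158)*h(7, -7) = (1 - 158)*((-7)²*7²) = -7693*49 = -157*2401 = -376957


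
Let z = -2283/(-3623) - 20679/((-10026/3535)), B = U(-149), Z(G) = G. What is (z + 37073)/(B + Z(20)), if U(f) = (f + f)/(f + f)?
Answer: 537170713969/254269386 ≈ 2112.6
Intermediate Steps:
U(f) = 1 (U(f) = (2*f)/((2*f)) = (2*f)*(1/(2*f)) = 1)
B = 1
z = 88288383151/12108066 (z = -2283*(-1/3623) - 20679/((-10026*1/3535)) = 2283/3623 - 20679/(-10026/3535) = 2283/3623 - 20679*(-3535/10026) = 2283/3623 + 24366755/3342 = 88288383151/12108066 ≈ 7291.7)
(z + 37073)/(B + Z(20)) = (88288383151/12108066 + 37073)/(1 + 20) = (537170713969/12108066)/21 = (537170713969/12108066)*(1/21) = 537170713969/254269386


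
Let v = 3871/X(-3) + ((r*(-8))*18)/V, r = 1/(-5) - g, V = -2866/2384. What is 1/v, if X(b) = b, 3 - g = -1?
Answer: -21495/38549539 ≈ -0.00055759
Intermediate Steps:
g = 4 (g = 3 - 1*(-1) = 3 + 1 = 4)
V = -1433/1192 (V = -2866*1/2384 = -1433/1192 ≈ -1.2022)
r = -21/5 (r = 1/(-5) - 1*4 = -⅕ - 4 = -21/5 ≈ -4.2000)
v = -38549539/21495 (v = 3871/(-3) + (-21/5*(-8)*18)/(-1433/1192) = 3871*(-⅓) + ((168/5)*18)*(-1192/1433) = -3871/3 + (3024/5)*(-1192/1433) = -3871/3 - 3604608/7165 = -38549539/21495 ≈ -1793.4)
1/v = 1/(-38549539/21495) = -21495/38549539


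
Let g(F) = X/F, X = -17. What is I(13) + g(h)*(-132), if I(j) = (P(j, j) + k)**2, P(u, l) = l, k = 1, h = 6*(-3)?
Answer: 214/3 ≈ 71.333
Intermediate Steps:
h = -18
I(j) = (1 + j)**2 (I(j) = (j + 1)**2 = (1 + j)**2)
g(F) = -17/F
I(13) + g(h)*(-132) = (1 + 13)**2 - 17/(-18)*(-132) = 14**2 - 17*(-1/18)*(-132) = 196 + (17/18)*(-132) = 196 - 374/3 = 214/3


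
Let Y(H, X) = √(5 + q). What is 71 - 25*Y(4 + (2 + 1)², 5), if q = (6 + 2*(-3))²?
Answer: 71 - 25*√5 ≈ 15.098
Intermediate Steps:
q = 0 (q = (6 - 6)² = 0² = 0)
Y(H, X) = √5 (Y(H, X) = √(5 + 0) = √5)
71 - 25*Y(4 + (2 + 1)², 5) = 71 - 25*√5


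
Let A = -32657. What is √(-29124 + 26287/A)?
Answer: I*√107477549315/1921 ≈ 170.66*I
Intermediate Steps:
√(-29124 + 26287/A) = √(-29124 + 26287/(-32657)) = √(-29124 + 26287*(-1/32657)) = √(-29124 - 26287/32657) = √(-951128755/32657) = I*√107477549315/1921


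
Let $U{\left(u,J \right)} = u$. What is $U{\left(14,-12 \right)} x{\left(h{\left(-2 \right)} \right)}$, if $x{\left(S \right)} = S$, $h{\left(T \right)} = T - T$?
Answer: $0$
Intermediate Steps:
$h{\left(T \right)} = 0$
$U{\left(14,-12 \right)} x{\left(h{\left(-2 \right)} \right)} = 14 \cdot 0 = 0$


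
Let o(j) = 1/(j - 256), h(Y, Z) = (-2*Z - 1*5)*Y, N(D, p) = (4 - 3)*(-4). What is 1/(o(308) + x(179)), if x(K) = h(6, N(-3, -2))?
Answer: 52/937 ≈ 0.055496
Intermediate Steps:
N(D, p) = -4 (N(D, p) = 1*(-4) = -4)
h(Y, Z) = Y*(-5 - 2*Z) (h(Y, Z) = (-2*Z - 5)*Y = (-5 - 2*Z)*Y = Y*(-5 - 2*Z))
o(j) = 1/(-256 + j)
x(K) = 18 (x(K) = -1*6*(5 + 2*(-4)) = -1*6*(5 - 8) = -1*6*(-3) = 18)
1/(o(308) + x(179)) = 1/(1/(-256 + 308) + 18) = 1/(1/52 + 18) = 1/(937/52) = 52/937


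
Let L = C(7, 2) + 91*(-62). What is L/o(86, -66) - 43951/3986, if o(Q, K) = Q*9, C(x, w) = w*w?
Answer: -28245571/1542582 ≈ -18.311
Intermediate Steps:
C(x, w) = w²
o(Q, K) = 9*Q
L = -5638 (L = 2² + 91*(-62) = 4 - 5642 = -5638)
L/o(86, -66) - 43951/3986 = -5638/(9*86) - 43951/3986 = -5638/774 - 43951*1/3986 = -5638*1/774 - 43951/3986 = -2819/387 - 43951/3986 = -28245571/1542582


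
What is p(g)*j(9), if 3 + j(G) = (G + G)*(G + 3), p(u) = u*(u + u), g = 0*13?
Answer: 0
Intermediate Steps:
g = 0
p(u) = 2*u**2 (p(u) = u*(2*u) = 2*u**2)
j(G) = -3 + 2*G*(3 + G) (j(G) = -3 + (G + G)*(G + 3) = -3 + (2*G)*(3 + G) = -3 + 2*G*(3 + G))
p(g)*j(9) = (2*0**2)*(-3 + 2*9**2 + 6*9) = (2*0)*(-3 + 2*81 + 54) = 0*(-3 + 162 + 54) = 0*213 = 0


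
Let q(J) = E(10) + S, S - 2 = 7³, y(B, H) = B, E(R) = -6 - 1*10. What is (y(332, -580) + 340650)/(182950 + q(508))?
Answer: 340982/183279 ≈ 1.8605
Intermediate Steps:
E(R) = -16 (E(R) = -6 - 10 = -16)
S = 345 (S = 2 + 7³ = 2 + 343 = 345)
q(J) = 329 (q(J) = -16 + 345 = 329)
(y(332, -580) + 340650)/(182950 + q(508)) = (332 + 340650)/(182950 + 329) = 340982/183279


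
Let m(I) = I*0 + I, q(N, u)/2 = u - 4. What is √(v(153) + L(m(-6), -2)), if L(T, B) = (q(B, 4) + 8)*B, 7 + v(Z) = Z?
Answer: √130 ≈ 11.402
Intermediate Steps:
v(Z) = -7 + Z
q(N, u) = -8 + 2*u (q(N, u) = 2*(u - 4) = 2*(-4 + u) = -8 + 2*u)
m(I) = I (m(I) = 0 + I = I)
L(T, B) = 8*B (L(T, B) = ((-8 + 2*4) + 8)*B = ((-8 + 8) + 8)*B = (0 + 8)*B = 8*B)
√(v(153) + L(m(-6), -2)) = √((-7 + 153) + 8*(-2)) = √(146 - 16) = √130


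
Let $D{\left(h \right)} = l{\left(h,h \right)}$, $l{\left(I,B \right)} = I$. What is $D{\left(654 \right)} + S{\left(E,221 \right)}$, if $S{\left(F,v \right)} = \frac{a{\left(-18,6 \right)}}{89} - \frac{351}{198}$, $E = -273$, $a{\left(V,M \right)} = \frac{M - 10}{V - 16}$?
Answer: $\frac{21710081}{33286} \approx 652.23$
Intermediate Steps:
$D{\left(h \right)} = h$
$a{\left(V,M \right)} = \frac{-10 + M}{-16 + V}$
$S{\left(F,v \right)} = - \frac{58963}{33286}$ ($S{\left(F,v \right)} = \frac{\frac{1}{-16 - 18} \left(-10 + 6\right)}{89} - \frac{351}{198} = \frac{1}{-34} \left(-4\right) \frac{1}{89} - \frac{39}{22} = \left(- \frac{1}{34}\right) \left(-4\right) \frac{1}{89} - \frac{39}{22} = \frac{2}{17} \cdot \frac{1}{89} - \frac{39}{22} = \frac{2}{1513} - \frac{39}{22} = - \frac{58963}{33286}$)
$D{\left(654 \right)} + S{\left(E,221 \right)} = 654 - \frac{58963}{33286} = \frac{21710081}{33286}$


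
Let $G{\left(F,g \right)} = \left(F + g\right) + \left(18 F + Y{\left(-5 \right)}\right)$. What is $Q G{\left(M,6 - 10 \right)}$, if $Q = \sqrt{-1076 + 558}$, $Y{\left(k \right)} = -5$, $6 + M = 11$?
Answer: $86 i \sqrt{518} \approx 1957.3 i$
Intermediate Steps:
$M = 5$ ($M = -6 + 11 = 5$)
$Q = i \sqrt{518}$ ($Q = \sqrt{-518} = i \sqrt{518} \approx 22.76 i$)
$G{\left(F,g \right)} = -5 + g + 19 F$ ($G{\left(F,g \right)} = \left(F + g\right) + \left(18 F - 5\right) = \left(F + g\right) + \left(-5 + 18 F\right) = -5 + g + 19 F$)
$Q G{\left(M,6 - 10 \right)} = i \sqrt{518} \left(-5 + \left(6 - 10\right) + 19 \cdot 5\right) = i \sqrt{518} \left(-5 + \left(6 - 10\right) + 95\right) = i \sqrt{518} \left(-5 - 4 + 95\right) = i \sqrt{518} \cdot 86 = 86 i \sqrt{518}$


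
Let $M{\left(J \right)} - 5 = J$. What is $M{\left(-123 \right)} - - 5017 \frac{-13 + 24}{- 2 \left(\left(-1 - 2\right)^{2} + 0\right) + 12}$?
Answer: $- \frac{55895}{6} \approx -9315.8$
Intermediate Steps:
$M{\left(J \right)} = 5 + J$
$M{\left(-123 \right)} - - 5017 \frac{-13 + 24}{- 2 \left(\left(-1 - 2\right)^{2} + 0\right) + 12} = \left(5 - 123\right) - - 5017 \frac{-13 + 24}{- 2 \left(\left(-1 - 2\right)^{2} + 0\right) + 12} = -118 - - 5017 \frac{11}{- 2 \left(\left(-3\right)^{2} + 0\right) + 12} = -118 - - 5017 \frac{11}{- 2 \left(9 + 0\right) + 12} = -118 - - 5017 \frac{11}{\left(-2\right) 9 + 12} = -118 - - 5017 \frac{11}{-18 + 12} = -118 - - 5017 \frac{11}{-6} = -118 - - 5017 \cdot 11 \left(- \frac{1}{6}\right) = -118 - \left(-5017\right) \left(- \frac{11}{6}\right) = -118 - \frac{55187}{6} = - \frac{55895}{6}$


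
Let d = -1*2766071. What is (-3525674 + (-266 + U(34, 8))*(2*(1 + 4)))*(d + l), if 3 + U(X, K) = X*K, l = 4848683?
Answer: -7342548502128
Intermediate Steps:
d = -2766071
U(X, K) = -3 + K*X (U(X, K) = -3 + X*K = -3 + K*X)
(-3525674 + (-266 + U(34, 8))*(2*(1 + 4)))*(d + l) = (-3525674 + (-266 + (-3 + 8*34))*(2*(1 + 4)))*(-2766071 + 4848683) = (-3525674 + (-266 + (-3 + 272))*(2*5))*2082612 = (-3525674 + (-266 + 269)*10)*2082612 = (-3525674 + 3*10)*2082612 = (-3525674 + 30)*2082612 = -3525644*2082612 = -7342548502128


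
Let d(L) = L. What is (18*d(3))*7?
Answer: 378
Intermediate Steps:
(18*d(3))*7 = (18*3)*7 = 54*7 = 378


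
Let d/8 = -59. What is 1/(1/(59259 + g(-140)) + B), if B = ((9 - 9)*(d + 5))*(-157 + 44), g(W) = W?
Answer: 59119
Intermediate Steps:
d = -472 (d = 8*(-59) = -472)
B = 0 (B = ((9 - 9)*(-472 + 5))*(-157 + 44) = (0*(-467))*(-113) = 0*(-113) = 0)
1/(1/(59259 + g(-140)) + B) = 1/(1/(59259 - 140) + 0) = 1/(1/59119 + 0) = 1/(1/59119) = 59119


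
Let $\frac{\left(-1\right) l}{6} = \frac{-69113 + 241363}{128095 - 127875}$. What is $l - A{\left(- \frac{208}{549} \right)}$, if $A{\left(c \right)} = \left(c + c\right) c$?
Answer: $- \frac{15575848483}{3315411} \approx -4698.0$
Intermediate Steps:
$A{\left(c \right)} = 2 c^{2}$ ($A{\left(c \right)} = 2 c c = 2 c^{2}$)
$l = - \frac{51675}{11}$ ($l = - 6 \frac{-69113 + 241363}{128095 - 127875} = - 6 \cdot \frac{172250}{220} = - 6 \cdot 172250 \cdot \frac{1}{220} = \left(-6\right) \frac{17225}{22} = - \frac{51675}{11} \approx -4697.7$)
$l - A{\left(- \frac{208}{549} \right)} = - \frac{51675}{11} - 2 \left(- \frac{208}{549}\right)^{2} = - \frac{51675}{11} - 2 \cdot \frac{43264}{301401} = - \frac{51675}{11} - \frac{86528}{301401} = - \frac{15575848483}{3315411}$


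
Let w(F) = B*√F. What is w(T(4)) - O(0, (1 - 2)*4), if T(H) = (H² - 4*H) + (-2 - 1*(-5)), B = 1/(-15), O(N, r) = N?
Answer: -√3/15 ≈ -0.11547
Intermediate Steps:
B = -1/15 ≈ -0.066667
T(H) = 3 + H² - 4*H (T(H) = (H² - 4*H) + (-2 + 5) = (H² - 4*H) + 3 = 3 + H² - 4*H)
w(F) = -√F/15
w(T(4)) - O(0, (1 - 2)*4) = -√(3 + 4² - 4*4)/15 - 1*0 = -√(3 + 16 - 16)/15 + 0 = -√3/15 + 0 = -√3/15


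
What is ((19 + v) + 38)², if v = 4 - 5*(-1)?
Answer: 4356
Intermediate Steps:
v = 9 (v = 4 + 5 = 9)
((19 + v) + 38)² = ((19 + 9) + 38)² = (28 + 38)² = 66² = 4356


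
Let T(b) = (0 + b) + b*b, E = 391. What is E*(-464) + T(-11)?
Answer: -181314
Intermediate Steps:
T(b) = b + b²
E*(-464) + T(-11) = 391*(-464) - 11*(1 - 11) = -181424 - 11*(-10) = -181424 + 110 = -181314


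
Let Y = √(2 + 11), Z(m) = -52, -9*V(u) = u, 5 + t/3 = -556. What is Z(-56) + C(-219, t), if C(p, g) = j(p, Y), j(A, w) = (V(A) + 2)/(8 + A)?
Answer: -32995/633 ≈ -52.125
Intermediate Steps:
t = -1683 (t = -15 + 3*(-556) = -15 - 1668 = -1683)
V(u) = -u/9
Y = √13 ≈ 3.6056
j(A, w) = (2 - A/9)/(8 + A) (j(A, w) = (-A/9 + 2)/(8 + A) = (2 - A/9)/(8 + A))
C(p, g) = (18 - p)/(9*(8 + p))
Z(-56) + C(-219, t) = -52 + (18 - 1*(-219))/(9*(8 - 219)) = -52 + (⅑)*(18 + 219)/(-211) = -52 + (⅑)*(-1/211)*237 = -52 - 79/633 = -32995/633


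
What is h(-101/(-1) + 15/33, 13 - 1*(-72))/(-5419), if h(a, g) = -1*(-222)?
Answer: -222/5419 ≈ -0.040967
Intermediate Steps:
h(a, g) = 222
h(-101/(-1) + 15/33, 13 - 1*(-72))/(-5419) = 222/(-5419) = 222*(-1/5419) = -222/5419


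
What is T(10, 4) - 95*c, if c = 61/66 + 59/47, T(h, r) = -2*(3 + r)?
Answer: -685723/3102 ≈ -221.06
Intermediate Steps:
T(h, r) = -6 - 2*r
c = 6761/3102 (c = 61*(1/66) + 59*(1/47) = 61/66 + 59/47 = 6761/3102 ≈ 2.1796)
T(10, 4) - 95*c = (-6 - 2*4) - 95*6761/3102 = (-6 - 8) - 642295/3102 = -14 - 642295/3102 = -685723/3102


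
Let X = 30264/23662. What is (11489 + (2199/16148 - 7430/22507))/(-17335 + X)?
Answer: -49400654658682167/74533172558788108 ≈ -0.66280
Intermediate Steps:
X = 15132/11831 (X = 30264*(1/23662) = 15132/11831 ≈ 1.2790)
(11489 + (2199/16148 - 7430/22507))/(-17335 + X) = (11489 + (2199/16148 - 7430/22507))/(-17335 + 15132/11831) = (11489 + (2199*(1/16148) - 7430*1/22507))/(-205075253/11831) = (11489 + (2199/16148 - 7430/22507))*(-11831/205075253) = (11489 - 70486747/363443036)*(-11831/205075253) = (4175526553857/363443036)*(-11831/205075253) = -49400654658682167/74533172558788108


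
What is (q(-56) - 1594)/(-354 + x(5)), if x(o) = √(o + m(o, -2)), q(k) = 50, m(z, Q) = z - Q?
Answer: 22774/5221 + 386*√3/15663 ≈ 4.4047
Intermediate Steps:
x(o) = √(2 + 2*o) (x(o) = √(o + (o - 1*(-2))) = √(o + (o + 2)) = √(o + (2 + o)) = √(2 + 2*o))
(q(-56) - 1594)/(-354 + x(5)) = (50 - 1594)/(-354 + √(2 + 2*5)) = -1544/(-354 + √(2 + 10)) = -1544/(-354 + √12) = -1544/(-354 + 2*√3)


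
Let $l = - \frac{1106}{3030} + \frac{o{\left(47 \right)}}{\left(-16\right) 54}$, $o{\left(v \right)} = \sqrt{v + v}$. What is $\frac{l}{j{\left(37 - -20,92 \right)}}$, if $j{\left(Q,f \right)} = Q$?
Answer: $- \frac{553}{86355} - \frac{\sqrt{94}}{49248} \approx -0.0066007$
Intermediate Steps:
$o{\left(v \right)} = \sqrt{2} \sqrt{v}$ ($o{\left(v \right)} = \sqrt{2 v} = \sqrt{2} \sqrt{v}$)
$l = - \frac{553}{1515} - \frac{\sqrt{94}}{864}$ ($l = - \frac{1106}{3030} + \frac{\sqrt{2} \sqrt{47}}{\left(-16\right) 54} = \left(-1106\right) \frac{1}{3030} + \frac{\sqrt{94}}{-864} = - \frac{553}{1515} + \sqrt{94} \left(- \frac{1}{864}\right) = - \frac{553}{1515} - \frac{\sqrt{94}}{864} \approx -0.37624$)
$\frac{l}{j{\left(37 - -20,92 \right)}} = \frac{- \frac{553}{1515} - \frac{\sqrt{94}}{864}}{37 - -20} = \frac{- \frac{553}{1515} - \frac{\sqrt{94}}{864}}{37 + 20} = \frac{- \frac{553}{1515} - \frac{\sqrt{94}}{864}}{57} = \left(- \frac{553}{1515} - \frac{\sqrt{94}}{864}\right) \frac{1}{57} = - \frac{553}{86355} - \frac{\sqrt{94}}{49248}$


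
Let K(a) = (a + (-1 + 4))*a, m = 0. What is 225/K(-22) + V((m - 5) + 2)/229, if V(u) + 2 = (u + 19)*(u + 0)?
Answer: 30625/95722 ≈ 0.31994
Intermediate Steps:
K(a) = a*(3 + a) (K(a) = (a + 3)*a = (3 + a)*a = a*(3 + a))
V(u) = -2 + u*(19 + u) (V(u) = -2 + (u + 19)*(u + 0) = -2 + (19 + u)*u = -2 + u*(19 + u))
225/K(-22) + V((m - 5) + 2)/229 = 225/((-22*(3 - 22))) + (-2 + ((0 - 5) + 2)² + 19*((0 - 5) + 2))/229 = 225/((-22*(-19))) + (-2 + (-5 + 2)² + 19*(-5 + 2))*(1/229) = 225/418 + (-2 + (-3)² + 19*(-3))*(1/229) = 225*(1/418) + (-2 + 9 - 57)*(1/229) = 225/418 - 50*1/229 = 225/418 - 50/229 = 30625/95722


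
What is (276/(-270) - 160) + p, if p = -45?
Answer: -9271/45 ≈ -206.02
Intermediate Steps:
(276/(-270) - 160) + p = (276/(-270) - 160) - 45 = (276*(-1/270) - 160) - 45 = (-46/45 - 160) - 45 = -7246/45 - 45 = -9271/45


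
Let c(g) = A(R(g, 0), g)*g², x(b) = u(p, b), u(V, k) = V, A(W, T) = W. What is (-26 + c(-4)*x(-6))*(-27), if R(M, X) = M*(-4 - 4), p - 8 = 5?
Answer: -179010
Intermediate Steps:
p = 13 (p = 8 + 5 = 13)
R(M, X) = -8*M (R(M, X) = M*(-8) = -8*M)
x(b) = 13
c(g) = -8*g³ (c(g) = (-8*g)*g² = -8*g³)
(-26 + c(-4)*x(-6))*(-27) = (-26 - 8*(-4)³*13)*(-27) = (-26 - 8*(-64)*13)*(-27) = (-26 + 512*13)*(-27) = (-26 + 6656)*(-27) = 6630*(-27) = -179010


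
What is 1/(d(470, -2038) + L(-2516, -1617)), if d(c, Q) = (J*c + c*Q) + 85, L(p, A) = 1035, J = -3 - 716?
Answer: -1/1294670 ≈ -7.7240e-7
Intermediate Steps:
J = -719
d(c, Q) = 85 - 719*c + Q*c (d(c, Q) = (-719*c + c*Q) + 85 = (-719*c + Q*c) + 85 = 85 - 719*c + Q*c)
1/(d(470, -2038) + L(-2516, -1617)) = 1/((85 - 719*470 - 2038*470) + 1035) = 1/((85 - 337930 - 957860) + 1035) = 1/(-1295705 + 1035) = 1/(-1294670) = -1/1294670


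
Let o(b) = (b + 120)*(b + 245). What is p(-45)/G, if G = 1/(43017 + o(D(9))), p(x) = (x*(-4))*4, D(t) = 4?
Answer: 53202960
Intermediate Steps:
o(b) = (120 + b)*(245 + b)
p(x) = -16*x (p(x) = -4*x*4 = -16*x)
G = 1/73893 (G = 1/(43017 + (29400 + 4² + 365*4)) = 1/(43017 + (29400 + 16 + 1460)) = 1/(43017 + 30876) = 1/73893 ≈ 1.3533e-5)
p(-45)/G = (-16*(-45))/(1/73893) = 720*73893 = 53202960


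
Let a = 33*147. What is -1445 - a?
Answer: -6296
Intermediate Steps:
a = 4851
-1445 - a = -1445 - 1*4851 = -1445 - 4851 = -6296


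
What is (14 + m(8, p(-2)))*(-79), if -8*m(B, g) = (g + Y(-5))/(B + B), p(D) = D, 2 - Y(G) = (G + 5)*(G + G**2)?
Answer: -1106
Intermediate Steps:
Y(G) = 2 - (5 + G)*(G + G**2) (Y(G) = 2 - (G + 5)*(G + G**2) = 2 - (5 + G)*(G + G**2))
m(B, g) = -(2 + g)/(16*B) (m(B, g) = -(g + (2 - 1*(-5)**3 - 6*(-5)**2 - 5*(-5)))/(8*(B + B)) = -(g + (2 - 1*(-125) - 6*25 + 25))/(8*(2*B)) = -(g + (2 + 125 - 150 + 25))*1/(2*B)/8 = -(g + 2)*1/(2*B)/8 = -(2 + g)*1/(2*B)/8 = -(2 + g)/(16*B))
(14 + m(8, p(-2)))*(-79) = (14 + (1/16)*(-2 - 1*(-2))/8)*(-79) = (14 + (1/16)*(1/8)*(-2 + 2))*(-79) = (14 + (1/16)*(1/8)*0)*(-79) = (14 + 0)*(-79) = 14*(-79) = -1106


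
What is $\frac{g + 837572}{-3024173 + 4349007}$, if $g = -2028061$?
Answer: $- \frac{1190489}{1324834} \approx -0.89859$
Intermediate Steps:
$\frac{g + 837572}{-3024173 + 4349007} = \frac{-2028061 + 837572}{-3024173 + 4349007} = - \frac{1190489}{1324834}$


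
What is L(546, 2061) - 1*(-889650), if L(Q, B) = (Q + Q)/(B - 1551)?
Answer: 75620432/85 ≈ 8.8965e+5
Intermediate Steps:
L(Q, B) = 2*Q/(-1551 + B) (L(Q, B) = (2*Q)/(-1551 + B) = 2*Q/(-1551 + B))
L(546, 2061) - 1*(-889650) = 2*546/(-1551 + 2061) - 1*(-889650) = 2*546/510 + 889650 = 2*546*(1/510) + 889650 = 182/85 + 889650 = 75620432/85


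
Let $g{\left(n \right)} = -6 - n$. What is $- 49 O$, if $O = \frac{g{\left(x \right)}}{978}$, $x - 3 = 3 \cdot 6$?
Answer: $\frac{441}{326} \approx 1.3528$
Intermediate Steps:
$x = 21$ ($x = 3 + 3 \cdot 6 = 3 + 18 = 21$)
$O = - \frac{9}{326}$ ($O = \frac{-6 - 21}{978} = \left(-6 - 21\right) \frac{1}{978} = \left(-27\right) \frac{1}{978} = - \frac{9}{326} \approx -0.027607$)
$- 49 O = \left(-49\right) \left(- \frac{9}{326}\right) = \frac{441}{326}$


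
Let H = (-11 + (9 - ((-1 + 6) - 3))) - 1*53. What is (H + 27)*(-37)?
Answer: 1110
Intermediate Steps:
H = -57 (H = (-11 + (9 - (5 - 3))) - 53 = (-11 + (9 - 1*2)) - 53 = (-11 + (9 - 2)) - 53 = (-11 + 7) - 53 = -4 - 53 = -57)
(H + 27)*(-37) = (-57 + 27)*(-37) = -30*(-37) = 1110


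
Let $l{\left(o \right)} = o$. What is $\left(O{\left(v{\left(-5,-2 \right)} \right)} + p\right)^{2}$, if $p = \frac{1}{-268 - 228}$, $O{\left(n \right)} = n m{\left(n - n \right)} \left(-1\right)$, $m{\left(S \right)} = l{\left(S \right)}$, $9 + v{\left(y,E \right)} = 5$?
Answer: $\frac{1}{246016} \approx 4.0648 \cdot 10^{-6}$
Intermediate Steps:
$v{\left(y,E \right)} = -4$ ($v{\left(y,E \right)} = -9 + 5 = -4$)
$m{\left(S \right)} = S$
$O{\left(n \right)} = 0$ ($O{\left(n \right)} = n \left(n - n\right) \left(-1\right) = n 0 \left(-1\right) = 0 \left(-1\right) = 0$)
$p = - \frac{1}{496}$ ($p = \frac{1}{-496} = - \frac{1}{496} \approx -0.0020161$)
$\left(O{\left(v{\left(-5,-2 \right)} \right)} + p\right)^{2} = \left(0 - \frac{1}{496}\right)^{2} = \left(- \frac{1}{496}\right)^{2} = \frac{1}{246016}$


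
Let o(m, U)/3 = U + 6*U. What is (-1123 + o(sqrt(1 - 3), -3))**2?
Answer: 1406596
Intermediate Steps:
o(m, U) = 21*U (o(m, U) = 3*(U + 6*U) = 3*(7*U) = 21*U)
(-1123 + o(sqrt(1 - 3), -3))**2 = (-1123 + 21*(-3))**2 = (-1123 - 63)**2 = (-1186)**2 = 1406596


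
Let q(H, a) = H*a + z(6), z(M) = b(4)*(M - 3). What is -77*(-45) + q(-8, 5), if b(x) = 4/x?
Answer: 3428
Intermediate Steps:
z(M) = -3 + M (z(M) = (4/4)*(M - 3) = (4*(1/4))*(-3 + M) = 1*(-3 + M) = -3 + M)
q(H, a) = 3 + H*a (q(H, a) = H*a + (-3 + 6) = H*a + 3 = 3 + H*a)
-77*(-45) + q(-8, 5) = -77*(-45) + (3 - 8*5) = 3465 + (3 - 40) = 3465 - 37 = 3428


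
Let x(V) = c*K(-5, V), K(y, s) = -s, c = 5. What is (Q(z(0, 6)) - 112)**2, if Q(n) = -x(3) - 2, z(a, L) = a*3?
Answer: 9801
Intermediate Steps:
x(V) = -5*V (x(V) = 5*(-V) = -5*V)
z(a, L) = 3*a
Q(n) = 13 (Q(n) = -(-5)*3 - 2 = -1*(-15) - 2 = 15 - 2 = 13)
(Q(z(0, 6)) - 112)**2 = (13 - 112)**2 = (-99)**2 = 9801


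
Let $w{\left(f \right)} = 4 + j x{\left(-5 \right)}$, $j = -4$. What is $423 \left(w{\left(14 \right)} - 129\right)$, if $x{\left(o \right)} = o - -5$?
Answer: $-52875$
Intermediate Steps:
$x{\left(o \right)} = 5 + o$ ($x{\left(o \right)} = o + 5 = 5 + o$)
$w{\left(f \right)} = 4$ ($w{\left(f \right)} = 4 - 4 \left(5 - 5\right) = 4 - 0 = 4 + 0 = 4$)
$423 \left(w{\left(14 \right)} - 129\right) = 423 \left(4 - 129\right) = 423 \left(-125\right) = -52875$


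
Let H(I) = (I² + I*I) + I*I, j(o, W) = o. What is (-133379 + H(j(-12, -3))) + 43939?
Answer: -89008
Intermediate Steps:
H(I) = 3*I² (H(I) = (I² + I²) + I² = 2*I² + I² = 3*I²)
(-133379 + H(j(-12, -3))) + 43939 = (-133379 + 3*(-12)²) + 43939 = (-133379 + 3*144) + 43939 = (-133379 + 432) + 43939 = -132947 + 43939 = -89008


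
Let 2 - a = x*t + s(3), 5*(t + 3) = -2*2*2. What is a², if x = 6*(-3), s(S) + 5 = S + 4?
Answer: 171396/25 ≈ 6855.8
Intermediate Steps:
s(S) = -1 + S (s(S) = -5 + (S + 4) = -5 + (4 + S) = -1 + S)
t = -23/5 (t = -3 + (-2*2*2)/5 = -3 + (-4*2)/5 = -3 + (⅕)*(-8) = -3 - 8/5 = -23/5 ≈ -4.6000)
x = -18
a = -414/5 (a = 2 - (-18*(-23/5) + (-1 + 3)) = 2 - (414/5 + 2) = 2 - 1*424/5 = 2 - 424/5 = -414/5 ≈ -82.800)
a² = (-414/5)² = 171396/25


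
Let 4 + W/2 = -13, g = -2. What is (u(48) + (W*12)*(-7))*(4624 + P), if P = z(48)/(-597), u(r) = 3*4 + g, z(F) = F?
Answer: 2637178560/199 ≈ 1.3252e+7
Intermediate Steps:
W = -34 (W = -8 + 2*(-13) = -8 - 26 = -34)
u(r) = 10 (u(r) = 3*4 - 2 = 12 - 2 = 10)
P = -16/199 (P = 48/(-597) = 48*(-1/597) = -16/199 ≈ -0.080402)
(u(48) + (W*12)*(-7))*(4624 + P) = (10 - 34*12*(-7))*(4624 - 16/199) = (10 - 408*(-7))*(920160/199) = (10 + 2856)*(920160/199) = 2866*(920160/199) = 2637178560/199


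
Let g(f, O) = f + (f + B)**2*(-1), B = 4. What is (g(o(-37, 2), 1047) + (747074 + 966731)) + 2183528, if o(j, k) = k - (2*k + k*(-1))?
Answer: 3897317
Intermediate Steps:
o(j, k) = 0 (o(j, k) = k - (2*k - k) = k - k = 0)
g(f, O) = f - (4 + f)**2 (g(f, O) = f + (f + 4)**2*(-1) = f + (4 + f)**2*(-1) = f - (4 + f)**2)
(g(o(-37, 2), 1047) + (747074 + 966731)) + 2183528 = ((0 - (4 + 0)**2) + (747074 + 966731)) + 2183528 = ((0 - 1*4**2) + 1713805) + 2183528 = ((0 - 1*16) + 1713805) + 2183528 = ((0 - 16) + 1713805) + 2183528 = (-16 + 1713805) + 2183528 = 1713789 + 2183528 = 3897317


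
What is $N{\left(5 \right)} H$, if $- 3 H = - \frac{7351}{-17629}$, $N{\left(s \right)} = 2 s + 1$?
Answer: $- \frac{80861}{52887} \approx -1.5289$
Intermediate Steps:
$N{\left(s \right)} = 1 + 2 s$
$H = - \frac{7351}{52887}$ ($H = - \frac{\left(-7351\right) \frac{1}{-17629}}{3} = - \frac{\left(-7351\right) \left(- \frac{1}{17629}\right)}{3} = \left(- \frac{1}{3}\right) \frac{7351}{17629} = - \frac{7351}{52887} \approx -0.13899$)
$N{\left(5 \right)} H = \left(1 + 2 \cdot 5\right) \left(- \frac{7351}{52887}\right) = \left(1 + 10\right) \left(- \frac{7351}{52887}\right) = 11 \left(- \frac{7351}{52887}\right) = - \frac{80861}{52887}$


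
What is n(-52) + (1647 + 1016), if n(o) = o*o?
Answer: 5367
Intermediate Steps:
n(o) = o²
n(-52) + (1647 + 1016) = (-52)² + (1647 + 1016) = 2704 + 2663 = 5367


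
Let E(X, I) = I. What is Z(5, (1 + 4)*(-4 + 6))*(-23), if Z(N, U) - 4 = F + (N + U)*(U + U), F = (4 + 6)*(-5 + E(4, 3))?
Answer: -6532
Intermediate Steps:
F = -20 (F = (4 + 6)*(-5 + 3) = 10*(-2) = -20)
Z(N, U) = -16 + 2*U*(N + U) (Z(N, U) = 4 + (-20 + (N + U)*(U + U)) = 4 + (-20 + (N + U)*(2*U)) = 4 + (-20 + 2*U*(N + U)) = -16 + 2*U*(N + U))
Z(5, (1 + 4)*(-4 + 6))*(-23) = (-16 + 2*((1 + 4)*(-4 + 6))² + 2*5*((1 + 4)*(-4 + 6)))*(-23) = (-16 + 2*(5*2)² + 2*5*(5*2))*(-23) = (-16 + 2*10² + 2*5*10)*(-23) = (-16 + 2*100 + 100)*(-23) = (-16 + 200 + 100)*(-23) = 284*(-23) = -6532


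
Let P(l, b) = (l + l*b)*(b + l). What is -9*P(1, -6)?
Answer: -225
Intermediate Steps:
P(l, b) = (b + l)*(l + b*l) (P(l, b) = (l + b*l)*(b + l) = (b + l)*(l + b*l))
-9*P(1, -6) = -9*(-6 + 1 + (-6)² - 6*1) = -9*(-6 + 1 + 36 - 6) = -9*25 = -225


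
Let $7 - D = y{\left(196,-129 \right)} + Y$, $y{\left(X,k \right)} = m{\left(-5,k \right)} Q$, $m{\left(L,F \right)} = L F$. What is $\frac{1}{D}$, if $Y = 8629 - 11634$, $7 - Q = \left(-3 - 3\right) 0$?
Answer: $- \frac{1}{1503} \approx -0.00066534$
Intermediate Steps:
$Q = 7$ ($Q = 7 - \left(-3 - 3\right) 0 = 7 - \left(-6\right) 0 = 7 - 0 = 7 + 0 = 7$)
$m{\left(L,F \right)} = F L$
$y{\left(X,k \right)} = - 35 k$ ($y{\left(X,k \right)} = k \left(-5\right) 7 = - 5 k 7 = - 35 k$)
$Y = -3005$ ($Y = 8629 - 11634 = -3005$)
$D = -1503$ ($D = 7 - \left(\left(-35\right) \left(-129\right) - 3005\right) = 7 - \left(4515 - 3005\right) = 7 - 1510 = -1503$)
$\frac{1}{D} = \frac{1}{-1503} = - \frac{1}{1503}$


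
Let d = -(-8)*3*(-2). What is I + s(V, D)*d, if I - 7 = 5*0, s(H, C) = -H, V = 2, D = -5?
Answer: 103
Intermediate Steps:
I = 7 (I = 7 + 5*0 = 7 + 0 = 7)
d = -48 (d = -4*(-6)*(-2) = 24*(-2) = -48)
I + s(V, D)*d = 7 - 1*2*(-48) = 7 - 2*(-48) = 7 + 96 = 103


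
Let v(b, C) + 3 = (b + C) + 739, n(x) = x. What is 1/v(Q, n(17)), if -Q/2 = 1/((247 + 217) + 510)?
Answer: 487/366710 ≈ 0.0013280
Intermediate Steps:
Q = -1/487 (Q = -2/((247 + 217) + 510) = -2/(464 + 510) = -2/974 = -2*1/974 = -1/487 ≈ -0.0020534)
v(b, C) = 736 + C + b (v(b, C) = -3 + ((b + C) + 739) = -3 + ((C + b) + 739) = -3 + (739 + C + b) = 736 + C + b)
1/v(Q, n(17)) = 1/(736 + 17 - 1/487) = 1/(366710/487) = 487/366710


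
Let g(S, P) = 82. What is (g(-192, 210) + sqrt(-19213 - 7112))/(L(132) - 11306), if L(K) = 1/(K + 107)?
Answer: -19598/2702133 - 1195*I*sqrt(13)/300237 ≈ -0.0072528 - 0.014351*I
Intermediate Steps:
L(K) = 1/(107 + K)
(g(-192, 210) + sqrt(-19213 - 7112))/(L(132) - 11306) = (82 + sqrt(-19213 - 7112))/(1/(107 + 132) - 11306) = (82 + sqrt(-26325))/(1/239 - 11306) = (82 + 45*I*sqrt(13))/(1/239 - 11306) = (82 + 45*I*sqrt(13))/(-2702133/239) = (82 + 45*I*sqrt(13))*(-239/2702133) = -19598/2702133 - 1195*I*sqrt(13)/300237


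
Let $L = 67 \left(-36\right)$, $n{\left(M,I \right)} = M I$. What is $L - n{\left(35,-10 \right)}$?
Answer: $-2062$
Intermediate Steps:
$n{\left(M,I \right)} = I M$
$L = -2412$
$L - n{\left(35,-10 \right)} = -2412 - \left(-10\right) 35 = -2412 - -350 = -2412 + 350 = -2062$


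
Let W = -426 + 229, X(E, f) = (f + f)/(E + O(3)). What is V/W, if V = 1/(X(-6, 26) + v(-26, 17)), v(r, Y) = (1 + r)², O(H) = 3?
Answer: -3/359131 ≈ -8.3535e-6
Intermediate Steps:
X(E, f) = 2*f/(3 + E) (X(E, f) = (f + f)/(E + 3) = (2*f)/(3 + E) = 2*f/(3 + E))
W = -197
V = 3/1823 (V = 1/(2*26/(3 - 6) + (1 - 26)²) = 1/(2*26/(-3) + (-25)²) = 1/(2*26*(-⅓) + 625) = 1/(-52/3 + 625) = 1/(1823/3) = 3/1823 ≈ 0.0016456)
V/W = (3/1823)/(-197) = (3/1823)*(-1/197) = -3/359131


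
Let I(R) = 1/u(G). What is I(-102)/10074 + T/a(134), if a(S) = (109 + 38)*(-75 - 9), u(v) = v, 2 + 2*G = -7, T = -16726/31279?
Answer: 20667037/972728042202 ≈ 2.1246e-5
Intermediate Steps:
T = -16726/31279 (T = -16726*1/31279 = -16726/31279 ≈ -0.53474)
G = -9/2 (G = -1 + (1/2)*(-7) = -1 - 7/2 = -9/2 ≈ -4.5000)
I(R) = -2/9 (I(R) = 1/(-9/2) = -2/9)
a(S) = -12348 (a(S) = 147*(-84) = -12348)
I(-102)/10074 + T/a(134) = -2/9/10074 - 16726/31279/(-12348) = -2/9*1/10074 - 16726/31279*(-1/12348) = -1/45333 + 8363/193116546 = 20667037/972728042202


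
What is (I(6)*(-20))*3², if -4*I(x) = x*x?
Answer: 1620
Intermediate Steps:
I(x) = -x²/4 (I(x) = -x*x/4 = -x²/4)
(I(6)*(-20))*3² = (-¼*6²*(-20))*3² = (-¼*36*(-20))*9 = -9*(-20)*9 = 180*9 = 1620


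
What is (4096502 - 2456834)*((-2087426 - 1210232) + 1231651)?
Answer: -3387565565676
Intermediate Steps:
(4096502 - 2456834)*((-2087426 - 1210232) + 1231651) = 1639668*(-3297658 + 1231651) = 1639668*(-2066007) = -3387565565676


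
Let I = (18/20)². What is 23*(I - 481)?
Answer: -1104437/100 ≈ -11044.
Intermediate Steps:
I = 81/100 (I = (18*(1/20))² = (9/10)² = 81/100 ≈ 0.81000)
23*(I - 481) = 23*(81/100 - 481) = 23*(-48019/100) = -1104437/100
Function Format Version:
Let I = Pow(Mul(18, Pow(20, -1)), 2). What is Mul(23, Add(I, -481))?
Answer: Rational(-1104437, 100) ≈ -11044.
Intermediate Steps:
I = Rational(81, 100) (I = Pow(Mul(18, Rational(1, 20)), 2) = Pow(Rational(9, 10), 2) = Rational(81, 100) ≈ 0.81000)
Mul(23, Add(I, -481)) = Mul(23, Add(Rational(81, 100), -481)) = Mul(23, Rational(-48019, 100)) = Rational(-1104437, 100)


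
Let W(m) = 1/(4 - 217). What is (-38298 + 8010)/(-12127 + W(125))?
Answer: 1612836/645763 ≈ 2.4976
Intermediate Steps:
W(m) = -1/213 (W(m) = 1/(-213) = -1/213)
(-38298 + 8010)/(-12127 + W(125)) = (-38298 + 8010)/(-12127 - 1/213) = -30288/(-2583052/213) = -30288*(-213/2583052) = 1612836/645763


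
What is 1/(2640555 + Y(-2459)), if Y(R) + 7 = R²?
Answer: 1/8687229 ≈ 1.1511e-7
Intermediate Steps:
Y(R) = -7 + R²
1/(2640555 + Y(-2459)) = 1/(2640555 + (-7 + (-2459)²)) = 1/(2640555 + (-7 + 6046681)) = 1/(2640555 + 6046674) = 1/8687229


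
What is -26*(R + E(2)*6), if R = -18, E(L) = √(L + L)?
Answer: 156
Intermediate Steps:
E(L) = √2*√L (E(L) = √(2*L) = √2*√L)
-26*(R + E(2)*6) = -26*(-18 + (√2*√2)*6) = -26*(-18 + 2*6) = -26*(-18 + 12) = -26*(-6) = 156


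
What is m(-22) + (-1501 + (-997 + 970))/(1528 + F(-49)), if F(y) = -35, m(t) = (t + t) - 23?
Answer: -101559/1493 ≈ -68.023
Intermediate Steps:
m(t) = -23 + 2*t (m(t) = 2*t - 23 = -23 + 2*t)
m(-22) + (-1501 + (-997 + 970))/(1528 + F(-49)) = (-23 + 2*(-22)) + (-1501 + (-997 + 970))/(1528 - 35) = (-23 - 44) + (-1501 - 27)/1493 = -67 - 1528*1/1493 = -67 - 1528/1493 = -101559/1493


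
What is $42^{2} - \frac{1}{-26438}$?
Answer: $\frac{46636633}{26438} \approx 1764.0$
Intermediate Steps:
$42^{2} - \frac{1}{-26438} = 1764 - - \frac{1}{26438} = 1764 + \frac{1}{26438} = \frac{46636633}{26438}$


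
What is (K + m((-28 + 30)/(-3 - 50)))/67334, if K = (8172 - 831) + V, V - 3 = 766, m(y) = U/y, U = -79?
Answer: 20407/134668 ≈ 0.15154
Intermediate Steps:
m(y) = -79/y
V = 769 (V = 3 + 766 = 769)
K = 8110 (K = (8172 - 831) + 769 = 7341 + 769 = 8110)
(K + m((-28 + 30)/(-3 - 50)))/67334 = (8110 - 79*(-3 - 50)/(-28 + 30))/67334 = (8110 - 79/(2/(-53)))*(1/67334) = (8110 - 79/(2*(-1/53)))*(1/67334) = (8110 - 79/(-2/53))*(1/67334) = (8110 - 79*(-53/2))*(1/67334) = (8110 + 4187/2)*(1/67334) = (20407/2)*(1/67334) = 20407/134668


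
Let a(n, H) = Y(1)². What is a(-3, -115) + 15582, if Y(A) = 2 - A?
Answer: 15583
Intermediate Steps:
a(n, H) = 1 (a(n, H) = (2 - 1*1)² = (2 - 1)² = 1² = 1)
a(-3, -115) + 15582 = 1 + 15582 = 15583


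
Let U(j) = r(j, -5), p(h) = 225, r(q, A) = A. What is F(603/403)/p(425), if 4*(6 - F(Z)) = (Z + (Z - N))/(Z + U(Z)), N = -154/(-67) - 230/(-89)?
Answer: 98765887/3788890200 ≈ 0.026067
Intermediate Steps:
U(j) = -5
N = 29116/5963 (N = -154*(-1/67) - 230*(-1/89) = 154/67 + 230/89 = 29116/5963 ≈ 4.8828)
F(Z) = 6 - (-29116/5963 + 2*Z)/(4*(-5 + Z)) (F(Z) = 6 - (Z + (Z - 1*29116/5963))/(4*(Z - 5)) = 6 - (Z + (Z - 29116/5963))/(4*(-5 + Z)) = 6 - (Z + (-29116/5963 + Z))/(4*(-5 + Z)) = 6 - (-29116/5963 + 2*Z)/(4*(-5 + Z)))
F(603/403)/p(425) = (11*(-31202 + 5963*(603/403))/(11926*(-5 + 603/403)))/225 = (11*(-31202 + 5963*(603*(1/403)))/(11926*(-5 + 603*(1/403))))*(1/225) = (11*(-31202 + 5963*(603/403))/(11926*(-5 + 603/403)))*(1/225) = (11*(-31202 + 3595689/403)/(11926*(-1412/403)))*(1/225) = ((11/11926)*(-403/1412)*(-8978717/403))*(1/225) = (98765887/16839512)*(1/225) = 98765887/3788890200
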